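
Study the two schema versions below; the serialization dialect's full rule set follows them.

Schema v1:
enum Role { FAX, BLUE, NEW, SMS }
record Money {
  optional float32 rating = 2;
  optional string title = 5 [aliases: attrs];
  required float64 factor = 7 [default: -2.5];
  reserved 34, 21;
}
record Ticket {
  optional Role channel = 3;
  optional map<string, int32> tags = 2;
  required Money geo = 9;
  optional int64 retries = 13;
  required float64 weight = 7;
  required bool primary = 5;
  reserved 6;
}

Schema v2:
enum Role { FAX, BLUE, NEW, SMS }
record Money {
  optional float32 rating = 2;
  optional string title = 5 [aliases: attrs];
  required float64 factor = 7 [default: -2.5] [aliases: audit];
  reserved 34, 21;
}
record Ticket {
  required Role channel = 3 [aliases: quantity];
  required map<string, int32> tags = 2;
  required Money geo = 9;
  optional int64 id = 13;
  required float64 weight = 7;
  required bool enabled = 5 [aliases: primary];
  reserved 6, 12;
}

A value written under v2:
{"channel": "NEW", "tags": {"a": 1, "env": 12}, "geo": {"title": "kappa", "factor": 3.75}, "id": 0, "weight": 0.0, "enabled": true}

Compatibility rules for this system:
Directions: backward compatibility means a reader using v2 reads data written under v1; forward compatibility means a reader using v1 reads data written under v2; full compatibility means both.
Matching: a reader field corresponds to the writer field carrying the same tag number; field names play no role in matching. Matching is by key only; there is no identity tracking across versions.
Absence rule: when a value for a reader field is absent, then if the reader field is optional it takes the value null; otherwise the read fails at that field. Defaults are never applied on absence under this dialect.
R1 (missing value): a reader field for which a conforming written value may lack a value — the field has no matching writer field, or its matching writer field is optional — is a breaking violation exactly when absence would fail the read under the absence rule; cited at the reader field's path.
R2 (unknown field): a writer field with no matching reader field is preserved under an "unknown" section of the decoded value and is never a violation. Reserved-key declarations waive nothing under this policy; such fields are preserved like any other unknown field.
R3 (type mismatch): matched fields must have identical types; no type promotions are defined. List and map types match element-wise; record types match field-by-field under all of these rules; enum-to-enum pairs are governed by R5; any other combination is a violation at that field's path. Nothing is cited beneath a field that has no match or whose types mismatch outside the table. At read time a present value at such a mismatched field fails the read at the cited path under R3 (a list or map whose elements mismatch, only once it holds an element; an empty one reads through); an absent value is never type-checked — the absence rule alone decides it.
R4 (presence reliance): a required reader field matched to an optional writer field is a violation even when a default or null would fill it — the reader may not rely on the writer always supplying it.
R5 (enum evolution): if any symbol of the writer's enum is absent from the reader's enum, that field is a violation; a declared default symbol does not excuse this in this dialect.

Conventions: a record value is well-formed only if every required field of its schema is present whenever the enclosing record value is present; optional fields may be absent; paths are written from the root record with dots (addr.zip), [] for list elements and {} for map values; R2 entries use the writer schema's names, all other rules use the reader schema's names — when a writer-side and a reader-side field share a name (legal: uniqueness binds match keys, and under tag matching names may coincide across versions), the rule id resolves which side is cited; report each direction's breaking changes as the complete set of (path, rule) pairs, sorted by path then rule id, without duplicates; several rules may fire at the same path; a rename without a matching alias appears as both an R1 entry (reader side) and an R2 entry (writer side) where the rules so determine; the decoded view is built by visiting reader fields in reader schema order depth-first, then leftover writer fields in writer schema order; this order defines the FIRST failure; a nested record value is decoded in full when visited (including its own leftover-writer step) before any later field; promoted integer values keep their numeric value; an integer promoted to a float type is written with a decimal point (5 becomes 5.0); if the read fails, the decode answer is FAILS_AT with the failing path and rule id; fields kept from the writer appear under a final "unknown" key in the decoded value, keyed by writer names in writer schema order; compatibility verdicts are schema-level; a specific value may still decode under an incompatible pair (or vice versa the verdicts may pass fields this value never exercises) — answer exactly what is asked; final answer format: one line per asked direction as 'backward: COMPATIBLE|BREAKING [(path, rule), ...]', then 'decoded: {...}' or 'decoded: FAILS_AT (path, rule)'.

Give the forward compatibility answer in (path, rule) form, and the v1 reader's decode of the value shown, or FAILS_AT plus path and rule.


each type pair in Ticket: writer, then reader
forward pass over Ticket, reader schema v1, writer schema v2:
  Role -> Role, writer required: channel aligns to channel
  map<string, int32> -> map<string, int32>, writer required: tags aligns to tags
  Money -> Money, writer required: geo aligns to geo
  int64 -> int64, writer optional: retries aligns to id
  float64 -> float64, writer required: weight aligns to weight
  bool -> bool, writer required: primary aligns to enabled
  float32 -> float32, writer optional: geo.rating aligns to geo.rating
  string -> string, writer optional: geo.title aligns to geo.title
  float64 -> float64, writer required: geo.factor aligns to geo.factor
  => no violations; forward on Ticket: COMPATIBLE
decode (reader v1):
  channel := "NEW"
  tags := {"a": 1, "env": 12}
  geo.rating := null (not supplied -> null)
  geo.title := "kappa"
  geo.factor := 3.75
  retries := 0 (from writer id)
  weight := 0.0
  primary := true (from writer enabled)
  => decoded: {"channel": "NEW", "tags": {"a": 1, "env": 12}, "geo": {"rating": null, "title": "kappa", "factor": 3.75}, "retries": 0, "weight": 0.0, "primary": true}
the rest of the Ticket diff is inert for this question:
  field tags in record Ticket: optional changed to required -> fires only in the backward direction of Ticket, which is not asked here
  field channel in record Ticket: optional changed to required -> fires only in the backward direction of Ticket, which is not asked here
  renamed field primary to enabled in record Ticket (alias primary declared on the renamed field) -> fires no rule on Ticket, leaving the asked answer as it is
  renamed field retries to id in record Ticket -> fires no rule on Ticket, leaving the asked answer as it is

forward: COMPATIBLE []; decoded: {"channel": "NEW", "tags": {"a": 1, "env": 12}, "geo": {"rating": null, "title": "kappa", "factor": 3.75}, "retries": 0, "weight": 0.0, "primary": true}


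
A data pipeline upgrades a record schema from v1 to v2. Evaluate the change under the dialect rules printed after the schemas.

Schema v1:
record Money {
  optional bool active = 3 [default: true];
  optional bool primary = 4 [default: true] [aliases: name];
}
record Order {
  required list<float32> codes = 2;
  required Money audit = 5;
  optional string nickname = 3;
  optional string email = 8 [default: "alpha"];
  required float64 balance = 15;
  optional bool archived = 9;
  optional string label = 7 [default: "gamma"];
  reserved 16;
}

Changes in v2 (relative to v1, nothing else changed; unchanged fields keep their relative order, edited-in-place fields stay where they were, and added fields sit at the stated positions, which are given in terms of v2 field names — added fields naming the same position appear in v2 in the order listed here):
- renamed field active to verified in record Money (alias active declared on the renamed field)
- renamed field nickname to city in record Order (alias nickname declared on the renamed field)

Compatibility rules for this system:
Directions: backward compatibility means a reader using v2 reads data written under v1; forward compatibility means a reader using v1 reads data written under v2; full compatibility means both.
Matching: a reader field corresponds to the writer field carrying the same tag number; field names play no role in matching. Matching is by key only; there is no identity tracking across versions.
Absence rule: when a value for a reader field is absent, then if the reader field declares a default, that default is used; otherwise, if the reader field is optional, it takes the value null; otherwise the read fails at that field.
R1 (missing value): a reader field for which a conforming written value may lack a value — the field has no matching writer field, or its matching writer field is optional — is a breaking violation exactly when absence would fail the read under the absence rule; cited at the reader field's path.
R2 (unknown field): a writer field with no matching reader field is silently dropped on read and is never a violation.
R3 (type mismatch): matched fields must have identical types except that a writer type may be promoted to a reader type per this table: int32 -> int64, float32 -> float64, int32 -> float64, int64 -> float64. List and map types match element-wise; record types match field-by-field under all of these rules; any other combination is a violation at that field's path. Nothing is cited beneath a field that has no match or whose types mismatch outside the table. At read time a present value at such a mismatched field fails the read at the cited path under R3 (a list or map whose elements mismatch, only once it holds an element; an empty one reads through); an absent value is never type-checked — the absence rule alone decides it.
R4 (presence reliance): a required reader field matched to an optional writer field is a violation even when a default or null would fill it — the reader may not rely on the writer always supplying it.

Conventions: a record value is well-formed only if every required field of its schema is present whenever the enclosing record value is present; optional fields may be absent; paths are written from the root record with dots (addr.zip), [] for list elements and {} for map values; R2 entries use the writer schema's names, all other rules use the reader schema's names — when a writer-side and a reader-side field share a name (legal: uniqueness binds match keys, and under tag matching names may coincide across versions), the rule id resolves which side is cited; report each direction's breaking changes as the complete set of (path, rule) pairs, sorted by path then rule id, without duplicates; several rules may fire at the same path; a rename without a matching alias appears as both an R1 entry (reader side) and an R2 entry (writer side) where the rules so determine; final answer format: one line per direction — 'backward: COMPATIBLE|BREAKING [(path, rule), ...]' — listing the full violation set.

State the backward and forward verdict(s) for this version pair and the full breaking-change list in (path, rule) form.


backward: COMPATIBLE []; forward: COMPATIBLE []

arrows below run writer -> reader for Order
backward for Order (reader v2, writer v1):
  list<float32> -> list<float32>, writer required: codes aligns to codes
  Money -> Money, writer required: audit aligns to audit
  string -> string, writer optional: city aligns to nickname
  string -> string, writer optional: email aligns to email
  float64 -> float64, writer required: balance aligns to balance
  bool -> bool, writer optional: archived aligns to archived
  string -> string, writer optional: label aligns to label
  bool -> bool, writer optional: audit.verified aligns to audit.active
  bool -> bool, writer optional: audit.primary aligns to audit.primary
  => backward: COMPATIBLE
forward for Order (reader v1, writer v2):
  list<float32> -> list<float32>, writer required: codes aligns to codes
  Money -> Money, writer required: audit aligns to audit
  string -> string, writer optional: nickname aligns to city
  string -> string, writer optional: email aligns to email
  float64 -> float64, writer required: balance aligns to balance
  bool -> bool, writer optional: archived aligns to archived
  string -> string, writer optional: label aligns to label
  bool -> bool, writer optional: audit.active aligns to audit.verified
  bool -> bool, writer optional: audit.primary aligns to audit.primary
  => forward: COMPATIBLE


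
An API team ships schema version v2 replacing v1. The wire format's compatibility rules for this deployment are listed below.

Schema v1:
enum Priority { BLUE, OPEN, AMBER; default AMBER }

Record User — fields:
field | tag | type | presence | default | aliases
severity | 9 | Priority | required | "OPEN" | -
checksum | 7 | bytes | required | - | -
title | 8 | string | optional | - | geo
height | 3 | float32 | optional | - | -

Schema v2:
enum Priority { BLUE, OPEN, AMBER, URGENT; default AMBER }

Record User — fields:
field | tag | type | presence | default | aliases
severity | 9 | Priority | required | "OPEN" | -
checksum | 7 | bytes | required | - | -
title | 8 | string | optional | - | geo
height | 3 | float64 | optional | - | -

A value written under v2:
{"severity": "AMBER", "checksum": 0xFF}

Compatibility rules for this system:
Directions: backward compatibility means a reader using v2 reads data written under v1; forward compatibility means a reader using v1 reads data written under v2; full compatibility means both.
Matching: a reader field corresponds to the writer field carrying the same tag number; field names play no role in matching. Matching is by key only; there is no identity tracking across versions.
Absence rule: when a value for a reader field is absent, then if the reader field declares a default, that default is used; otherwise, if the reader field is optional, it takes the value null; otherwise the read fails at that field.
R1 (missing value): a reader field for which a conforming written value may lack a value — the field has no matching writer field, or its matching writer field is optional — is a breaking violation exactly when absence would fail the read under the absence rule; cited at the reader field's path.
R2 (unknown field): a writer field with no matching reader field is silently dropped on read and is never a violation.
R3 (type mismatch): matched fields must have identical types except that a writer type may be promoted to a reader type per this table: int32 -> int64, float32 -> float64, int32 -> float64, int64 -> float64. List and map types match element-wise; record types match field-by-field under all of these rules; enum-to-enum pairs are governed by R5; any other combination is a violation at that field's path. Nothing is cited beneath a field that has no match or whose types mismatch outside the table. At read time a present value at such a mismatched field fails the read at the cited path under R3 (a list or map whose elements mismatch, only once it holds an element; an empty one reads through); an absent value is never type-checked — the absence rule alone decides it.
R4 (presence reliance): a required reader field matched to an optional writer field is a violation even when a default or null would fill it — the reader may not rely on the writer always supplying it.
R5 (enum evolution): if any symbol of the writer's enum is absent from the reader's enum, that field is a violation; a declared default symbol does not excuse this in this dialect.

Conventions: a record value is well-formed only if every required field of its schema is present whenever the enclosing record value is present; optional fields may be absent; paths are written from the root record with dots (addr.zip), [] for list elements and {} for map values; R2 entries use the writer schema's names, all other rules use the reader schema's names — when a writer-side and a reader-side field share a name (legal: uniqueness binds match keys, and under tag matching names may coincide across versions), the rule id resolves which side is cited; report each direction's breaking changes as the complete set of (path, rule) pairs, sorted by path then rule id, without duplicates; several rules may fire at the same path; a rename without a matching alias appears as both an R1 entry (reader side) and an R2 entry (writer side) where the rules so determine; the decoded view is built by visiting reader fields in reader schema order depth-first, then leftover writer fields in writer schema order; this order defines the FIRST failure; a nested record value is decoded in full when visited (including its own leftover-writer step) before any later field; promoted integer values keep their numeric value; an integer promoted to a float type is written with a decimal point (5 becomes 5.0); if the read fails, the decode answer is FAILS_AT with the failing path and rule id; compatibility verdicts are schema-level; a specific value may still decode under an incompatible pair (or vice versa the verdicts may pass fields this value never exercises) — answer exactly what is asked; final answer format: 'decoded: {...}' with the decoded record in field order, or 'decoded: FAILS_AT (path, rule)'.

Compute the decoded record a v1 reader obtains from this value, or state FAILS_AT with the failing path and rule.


decoded: {"severity": "AMBER", "checksum": 0xFF, "title": null, "height": null}

the writer's type comes first in each User pair
migrating the User value to v1:
  severity := "AMBER"
  checksum := 0xFF
  title := null (absent, optional -> null)
  height := null (absent, optional -> null)
  => decoded: {"severity": "AMBER", "checksum": 0xFF, "title": null, "height": null}
diffs on User not affecting the asked answer:
  field height in record User: type float32 changed to float64 -> schema-level compatibility only; this User value's decode is unchanged
  enum Priority (field severity in record User): symbol URGENT added -> schema-level compatibility only; this User value's decode is unchanged


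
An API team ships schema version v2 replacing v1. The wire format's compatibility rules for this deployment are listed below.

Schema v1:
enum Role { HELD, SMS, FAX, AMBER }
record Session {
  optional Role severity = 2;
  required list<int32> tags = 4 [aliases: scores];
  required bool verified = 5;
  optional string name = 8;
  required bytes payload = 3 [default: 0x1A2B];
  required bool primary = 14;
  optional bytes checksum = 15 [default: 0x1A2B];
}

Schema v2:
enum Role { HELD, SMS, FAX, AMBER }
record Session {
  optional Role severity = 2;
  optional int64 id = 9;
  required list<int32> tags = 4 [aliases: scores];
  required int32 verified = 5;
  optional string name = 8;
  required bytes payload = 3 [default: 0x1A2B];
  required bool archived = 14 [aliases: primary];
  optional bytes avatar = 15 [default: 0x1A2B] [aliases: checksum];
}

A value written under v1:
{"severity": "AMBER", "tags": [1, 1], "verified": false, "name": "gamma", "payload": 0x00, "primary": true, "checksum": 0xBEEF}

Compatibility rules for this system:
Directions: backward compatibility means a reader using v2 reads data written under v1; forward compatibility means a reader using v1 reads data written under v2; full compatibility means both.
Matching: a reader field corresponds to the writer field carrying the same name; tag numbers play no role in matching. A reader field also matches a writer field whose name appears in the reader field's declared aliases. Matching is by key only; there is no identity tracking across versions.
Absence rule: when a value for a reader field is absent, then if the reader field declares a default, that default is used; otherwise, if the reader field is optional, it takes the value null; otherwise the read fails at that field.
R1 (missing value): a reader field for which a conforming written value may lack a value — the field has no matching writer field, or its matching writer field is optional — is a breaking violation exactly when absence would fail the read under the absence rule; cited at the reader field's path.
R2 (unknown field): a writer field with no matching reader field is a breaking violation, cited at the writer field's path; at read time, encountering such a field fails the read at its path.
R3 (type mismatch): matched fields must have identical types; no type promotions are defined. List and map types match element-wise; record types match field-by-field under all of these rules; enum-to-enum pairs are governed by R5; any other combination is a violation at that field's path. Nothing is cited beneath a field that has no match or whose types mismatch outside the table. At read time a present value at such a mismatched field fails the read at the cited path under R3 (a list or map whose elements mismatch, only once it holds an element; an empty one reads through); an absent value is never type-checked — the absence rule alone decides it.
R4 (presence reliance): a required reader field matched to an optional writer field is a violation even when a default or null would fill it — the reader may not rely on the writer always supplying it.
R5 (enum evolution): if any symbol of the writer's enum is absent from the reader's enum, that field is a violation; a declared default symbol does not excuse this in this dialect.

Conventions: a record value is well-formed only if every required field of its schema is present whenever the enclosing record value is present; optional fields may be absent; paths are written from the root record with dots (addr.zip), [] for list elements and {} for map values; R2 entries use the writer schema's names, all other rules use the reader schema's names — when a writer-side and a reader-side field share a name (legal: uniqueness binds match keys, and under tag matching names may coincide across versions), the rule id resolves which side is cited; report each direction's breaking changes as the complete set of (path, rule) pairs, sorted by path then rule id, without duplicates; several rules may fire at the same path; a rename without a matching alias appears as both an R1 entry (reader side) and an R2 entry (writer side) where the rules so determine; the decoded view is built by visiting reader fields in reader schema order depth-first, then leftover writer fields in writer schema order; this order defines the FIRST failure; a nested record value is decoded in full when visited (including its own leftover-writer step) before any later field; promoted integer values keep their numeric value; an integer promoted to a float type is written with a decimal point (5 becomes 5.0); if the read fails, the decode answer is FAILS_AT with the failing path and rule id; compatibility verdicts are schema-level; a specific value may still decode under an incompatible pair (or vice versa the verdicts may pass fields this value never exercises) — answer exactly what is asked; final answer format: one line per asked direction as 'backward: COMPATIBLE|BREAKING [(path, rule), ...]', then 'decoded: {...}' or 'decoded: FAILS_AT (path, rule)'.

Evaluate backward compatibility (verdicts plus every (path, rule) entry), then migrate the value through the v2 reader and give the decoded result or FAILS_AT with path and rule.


arrows below run writer -> reader for Session
backward for Session (reader v2, writer v1):
  writer optional, Role -> Role: reader severity maps from writer severity
  id: no writer match
  writer required, list<int32> -> list<int32>: reader tags maps from writer tags
  writer required, bool -> int32: reader verified maps from writer verified
  writer optional, string -> string: reader name maps from writer name
  writer required, bytes -> bytes: reader payload maps from writer payload
  writer required, bool -> bool: reader archived maps from writer primary
  writer optional, bytes -> bytes: reader avatar maps from writer checksum
  violation R3 at verified
  backward on Session therefore BREAKING (1)
decoding the Session value with the v2 reader:
  severity := "AMBER"
  id := null (missing; optional => null)
  tags := [1, 1]
  read fails at verified under R3
  => FAILS_AT (verified, R3)
ruling out the remaining Session differences:
  added field id to record Session: optional int64, tag 9 (in v2 it sits immediately before tags) -> affects forward compatibility only, which is not asked
  renamed field checksum to avatar in record Session (alias checksum declared on the renamed field) -> affects forward compatibility only, which is not asked
  renamed field primary to archived in record Session (alias primary declared on the renamed field) -> affects forward compatibility only, which is not asked

backward: BREAKING [(verified, R3)]; decoded: FAILS_AT (verified, R3)


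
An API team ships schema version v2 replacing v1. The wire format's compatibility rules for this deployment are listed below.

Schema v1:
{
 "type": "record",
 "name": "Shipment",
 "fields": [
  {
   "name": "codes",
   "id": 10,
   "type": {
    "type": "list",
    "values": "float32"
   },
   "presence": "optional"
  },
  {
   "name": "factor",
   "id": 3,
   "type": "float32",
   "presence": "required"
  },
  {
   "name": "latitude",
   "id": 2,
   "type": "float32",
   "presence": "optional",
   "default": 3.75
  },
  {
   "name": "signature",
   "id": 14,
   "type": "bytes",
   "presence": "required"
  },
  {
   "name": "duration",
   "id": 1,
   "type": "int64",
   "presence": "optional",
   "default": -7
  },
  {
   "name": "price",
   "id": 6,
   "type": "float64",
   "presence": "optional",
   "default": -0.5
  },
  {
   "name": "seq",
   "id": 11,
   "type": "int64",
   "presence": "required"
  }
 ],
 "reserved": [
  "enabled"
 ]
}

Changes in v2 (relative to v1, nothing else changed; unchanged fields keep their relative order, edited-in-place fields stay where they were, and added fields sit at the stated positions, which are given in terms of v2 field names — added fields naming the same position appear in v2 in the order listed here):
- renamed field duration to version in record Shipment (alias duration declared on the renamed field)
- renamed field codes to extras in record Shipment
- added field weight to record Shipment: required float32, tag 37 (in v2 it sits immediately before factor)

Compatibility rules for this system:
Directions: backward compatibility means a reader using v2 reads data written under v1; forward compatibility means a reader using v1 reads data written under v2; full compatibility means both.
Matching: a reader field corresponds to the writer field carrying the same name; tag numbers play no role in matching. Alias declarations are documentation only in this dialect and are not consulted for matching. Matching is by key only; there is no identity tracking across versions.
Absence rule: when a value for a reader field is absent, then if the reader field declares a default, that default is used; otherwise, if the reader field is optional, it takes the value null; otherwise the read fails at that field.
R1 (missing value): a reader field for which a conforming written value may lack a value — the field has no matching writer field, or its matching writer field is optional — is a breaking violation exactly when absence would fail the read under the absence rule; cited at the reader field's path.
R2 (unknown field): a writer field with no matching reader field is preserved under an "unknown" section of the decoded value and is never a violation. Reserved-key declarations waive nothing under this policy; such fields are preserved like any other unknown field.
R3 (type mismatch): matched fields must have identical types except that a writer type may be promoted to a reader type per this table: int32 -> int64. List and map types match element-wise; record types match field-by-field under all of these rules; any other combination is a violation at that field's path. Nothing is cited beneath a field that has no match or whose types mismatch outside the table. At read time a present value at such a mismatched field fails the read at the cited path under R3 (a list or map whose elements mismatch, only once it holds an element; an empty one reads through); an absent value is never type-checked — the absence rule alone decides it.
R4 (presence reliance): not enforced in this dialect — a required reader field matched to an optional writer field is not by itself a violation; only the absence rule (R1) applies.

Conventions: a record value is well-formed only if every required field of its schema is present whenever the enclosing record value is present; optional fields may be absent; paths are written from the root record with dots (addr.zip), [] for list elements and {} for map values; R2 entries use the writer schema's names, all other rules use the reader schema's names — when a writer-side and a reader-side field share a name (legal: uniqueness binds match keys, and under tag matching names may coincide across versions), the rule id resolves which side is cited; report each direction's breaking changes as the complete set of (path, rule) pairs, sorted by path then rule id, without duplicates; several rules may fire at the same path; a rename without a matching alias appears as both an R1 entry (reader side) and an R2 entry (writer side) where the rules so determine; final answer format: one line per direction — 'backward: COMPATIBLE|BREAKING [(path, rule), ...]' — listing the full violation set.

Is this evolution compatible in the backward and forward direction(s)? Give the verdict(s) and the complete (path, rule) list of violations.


in Shipment below, arrows point writer -> reader
backward pass over Shipment, reader schema v2, writer schema v1:
  no writer field matches reader extras
  no writer field matches reader weight
  factor: float32 -> float32, writer required; from factor
  latitude: float32 -> float32, writer optional; from latitude
  signature: bytes -> bytes, writer required; from signature
  no writer field matches reader version
  price: float64 -> float64, writer optional; from price
  seq: int64 -> int64, writer required; from seq
  codes (writer side), unknown to reader
  duration (writer side), unknown to reader
  breaking: (weight, R1)
  => 1 violation(s): backward is BREAKING for Shipment
forward pass over Shipment, reader schema v1, writer schema v2:
  no writer field matches reader codes
  factor: float32 -> float32, writer required; from factor
  latitude: float32 -> float32, writer optional; from latitude
  signature: bytes -> bytes, writer required; from signature
  no writer field matches reader duration
  price: float64 -> float64, writer optional; from price
  seq: int64 -> int64, writer required; from seq
  extras (writer side), unknown to reader
  weight (writer side), unknown to reader
  version (writer side), unknown to reader
  => forward: COMPATIBLE

backward: BREAKING [(weight, R1)]; forward: COMPATIBLE []


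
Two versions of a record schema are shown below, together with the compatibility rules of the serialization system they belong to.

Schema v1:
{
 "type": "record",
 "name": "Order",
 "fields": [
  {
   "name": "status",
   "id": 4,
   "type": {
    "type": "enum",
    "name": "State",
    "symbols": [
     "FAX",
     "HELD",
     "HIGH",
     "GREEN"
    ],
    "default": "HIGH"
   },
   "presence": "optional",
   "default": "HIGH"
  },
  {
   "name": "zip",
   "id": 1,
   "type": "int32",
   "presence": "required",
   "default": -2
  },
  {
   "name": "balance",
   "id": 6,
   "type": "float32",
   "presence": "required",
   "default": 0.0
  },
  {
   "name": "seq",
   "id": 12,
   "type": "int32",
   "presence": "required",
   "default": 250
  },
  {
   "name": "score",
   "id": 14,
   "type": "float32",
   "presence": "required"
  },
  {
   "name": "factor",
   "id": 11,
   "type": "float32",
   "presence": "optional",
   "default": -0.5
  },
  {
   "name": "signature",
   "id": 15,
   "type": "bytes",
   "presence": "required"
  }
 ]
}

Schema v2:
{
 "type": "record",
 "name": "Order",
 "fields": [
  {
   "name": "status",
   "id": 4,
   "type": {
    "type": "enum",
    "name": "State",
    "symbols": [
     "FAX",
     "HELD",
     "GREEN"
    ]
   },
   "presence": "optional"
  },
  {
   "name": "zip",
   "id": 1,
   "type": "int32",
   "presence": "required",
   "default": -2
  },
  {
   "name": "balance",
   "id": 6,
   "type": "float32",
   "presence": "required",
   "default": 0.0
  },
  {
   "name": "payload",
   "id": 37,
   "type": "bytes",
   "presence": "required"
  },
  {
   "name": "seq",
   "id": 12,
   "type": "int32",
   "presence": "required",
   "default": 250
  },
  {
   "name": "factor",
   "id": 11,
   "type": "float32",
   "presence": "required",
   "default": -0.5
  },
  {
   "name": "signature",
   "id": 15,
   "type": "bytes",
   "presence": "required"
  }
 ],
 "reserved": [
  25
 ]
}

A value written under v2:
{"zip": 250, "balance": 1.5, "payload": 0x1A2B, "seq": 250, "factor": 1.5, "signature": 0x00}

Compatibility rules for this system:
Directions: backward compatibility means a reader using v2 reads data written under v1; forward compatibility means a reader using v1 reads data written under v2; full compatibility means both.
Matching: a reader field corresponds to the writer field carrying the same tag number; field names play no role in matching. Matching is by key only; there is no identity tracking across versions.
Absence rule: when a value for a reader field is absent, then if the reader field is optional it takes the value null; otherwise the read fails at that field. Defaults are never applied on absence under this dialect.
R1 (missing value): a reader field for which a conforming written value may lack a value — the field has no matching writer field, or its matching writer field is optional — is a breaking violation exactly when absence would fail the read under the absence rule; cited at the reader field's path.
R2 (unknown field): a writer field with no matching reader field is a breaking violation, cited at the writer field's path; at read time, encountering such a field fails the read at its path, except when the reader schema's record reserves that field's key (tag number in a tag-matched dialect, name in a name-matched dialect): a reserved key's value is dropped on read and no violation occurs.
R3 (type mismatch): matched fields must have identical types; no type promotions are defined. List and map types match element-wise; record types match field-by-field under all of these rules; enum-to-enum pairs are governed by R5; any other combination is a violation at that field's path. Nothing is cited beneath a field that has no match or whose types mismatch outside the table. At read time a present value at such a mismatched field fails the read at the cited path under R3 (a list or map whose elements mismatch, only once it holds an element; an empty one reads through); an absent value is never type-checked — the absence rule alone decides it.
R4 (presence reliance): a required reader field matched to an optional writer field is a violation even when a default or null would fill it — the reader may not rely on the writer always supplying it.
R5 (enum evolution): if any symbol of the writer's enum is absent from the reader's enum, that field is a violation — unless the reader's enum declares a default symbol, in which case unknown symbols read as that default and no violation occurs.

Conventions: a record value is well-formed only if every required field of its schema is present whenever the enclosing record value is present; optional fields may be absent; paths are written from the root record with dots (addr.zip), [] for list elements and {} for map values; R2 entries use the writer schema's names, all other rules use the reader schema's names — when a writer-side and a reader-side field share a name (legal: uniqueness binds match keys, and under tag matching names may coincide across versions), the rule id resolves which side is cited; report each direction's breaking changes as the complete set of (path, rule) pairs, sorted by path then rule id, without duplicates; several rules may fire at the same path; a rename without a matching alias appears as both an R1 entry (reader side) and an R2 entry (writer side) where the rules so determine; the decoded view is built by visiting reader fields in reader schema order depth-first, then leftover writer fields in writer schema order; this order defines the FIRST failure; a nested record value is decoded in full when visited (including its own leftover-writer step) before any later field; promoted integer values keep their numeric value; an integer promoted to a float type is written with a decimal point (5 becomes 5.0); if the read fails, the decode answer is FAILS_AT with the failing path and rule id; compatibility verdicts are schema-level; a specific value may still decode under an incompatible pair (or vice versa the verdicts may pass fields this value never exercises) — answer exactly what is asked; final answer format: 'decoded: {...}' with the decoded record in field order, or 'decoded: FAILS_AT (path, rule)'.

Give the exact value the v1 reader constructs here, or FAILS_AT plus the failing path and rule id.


decoded: FAILS_AT (score, R1)

each type pair in Order: writer, then reader
decode (reader v1):
  status := null (not supplied -> null)
  zip := 250
  balance := 1.5
  seq := 250
  read fails at score under R1 (no fill)
  => FAILS_AT (score, R1)
diffs on Order not affecting the asked answer:
  added field payload to record Order: required bytes, tag 37 (in v2 it sits immediately before seq) -> a verdict-level change on Order — the shown value reads the same
  enum State (field status in record Order): symbol HIGH removed (it was the default; the default is cleared) (the field default referencing it is cleared) -> a verdict-level change on Order — the shown value reads the same
  field factor in record Order: optional changed to required -> a verdict-level change on Order — the shown value reads the same


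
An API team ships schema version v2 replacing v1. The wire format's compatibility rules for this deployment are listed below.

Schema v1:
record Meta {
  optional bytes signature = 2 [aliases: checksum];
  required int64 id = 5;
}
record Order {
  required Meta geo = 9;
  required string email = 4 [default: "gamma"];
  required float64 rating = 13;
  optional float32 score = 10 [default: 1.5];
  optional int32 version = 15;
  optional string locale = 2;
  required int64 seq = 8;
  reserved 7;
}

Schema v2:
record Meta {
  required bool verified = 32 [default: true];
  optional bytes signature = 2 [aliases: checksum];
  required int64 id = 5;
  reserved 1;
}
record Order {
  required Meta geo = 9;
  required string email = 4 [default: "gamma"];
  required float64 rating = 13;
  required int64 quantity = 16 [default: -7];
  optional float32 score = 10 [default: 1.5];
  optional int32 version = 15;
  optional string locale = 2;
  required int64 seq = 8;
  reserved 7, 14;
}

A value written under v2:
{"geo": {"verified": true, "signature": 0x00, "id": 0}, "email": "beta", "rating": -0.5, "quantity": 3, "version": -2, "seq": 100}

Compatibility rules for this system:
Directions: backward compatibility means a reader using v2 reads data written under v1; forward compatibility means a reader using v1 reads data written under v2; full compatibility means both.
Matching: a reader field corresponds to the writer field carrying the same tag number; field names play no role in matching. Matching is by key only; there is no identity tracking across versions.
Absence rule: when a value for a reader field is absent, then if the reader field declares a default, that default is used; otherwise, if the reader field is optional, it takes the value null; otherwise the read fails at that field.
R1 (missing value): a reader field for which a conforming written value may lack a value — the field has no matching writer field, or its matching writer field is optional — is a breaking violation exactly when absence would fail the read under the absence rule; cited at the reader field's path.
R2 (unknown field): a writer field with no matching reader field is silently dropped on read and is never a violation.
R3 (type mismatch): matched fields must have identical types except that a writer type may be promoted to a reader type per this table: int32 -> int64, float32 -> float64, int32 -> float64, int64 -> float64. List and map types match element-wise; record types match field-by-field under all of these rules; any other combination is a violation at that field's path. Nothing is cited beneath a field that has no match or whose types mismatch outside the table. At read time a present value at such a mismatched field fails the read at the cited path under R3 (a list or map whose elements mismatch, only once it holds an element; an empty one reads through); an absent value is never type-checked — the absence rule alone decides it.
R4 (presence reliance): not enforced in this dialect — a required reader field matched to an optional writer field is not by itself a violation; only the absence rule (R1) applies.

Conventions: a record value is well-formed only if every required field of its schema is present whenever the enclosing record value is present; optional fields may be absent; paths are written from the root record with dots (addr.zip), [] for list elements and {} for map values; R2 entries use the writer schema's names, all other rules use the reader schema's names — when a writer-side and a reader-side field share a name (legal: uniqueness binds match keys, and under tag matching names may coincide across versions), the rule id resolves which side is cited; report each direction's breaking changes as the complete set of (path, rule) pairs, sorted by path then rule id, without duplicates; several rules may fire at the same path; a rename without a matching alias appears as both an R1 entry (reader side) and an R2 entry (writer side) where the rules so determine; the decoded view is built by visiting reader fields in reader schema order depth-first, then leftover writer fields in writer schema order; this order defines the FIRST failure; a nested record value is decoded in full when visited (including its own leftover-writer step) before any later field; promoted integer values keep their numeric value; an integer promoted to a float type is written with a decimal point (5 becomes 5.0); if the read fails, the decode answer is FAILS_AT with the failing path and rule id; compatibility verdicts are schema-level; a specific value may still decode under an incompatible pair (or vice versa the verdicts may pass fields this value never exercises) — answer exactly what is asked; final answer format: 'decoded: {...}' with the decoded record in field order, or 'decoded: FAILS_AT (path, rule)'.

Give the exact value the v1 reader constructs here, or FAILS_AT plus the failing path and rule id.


each type pair in Order: writer, then reader
decode (reader v1):
  geo.signature := 0x00
  geo.id := 0
  writer geo.verified: unmatched, discarded
  email := "beta"
  rating := -0.5
  score := 1.5 (no value, default fills)
  version := -2
  locale := null (not supplied -> null)
  seq := 100
  writer quantity: unmatched, discarded
  => decoded: {"geo": {"signature": 0x00, "id": 0}, "email": "beta", "rating": -0.5, "score": 1.5, "version": -2, "locale": null, "seq": 100}
remaining Order differences; none change what is asked:
  added field verified to record Meta: required bool, tag 32, default true (in v2 it sits immediately before signature) -> inert under this dialect — no rule fires on Order and the result does not move
  added field quantity to record Order: required int64, tag 16, default -7 (in v2 it sits immediately before score) -> inert under this dialect — no rule fires on Order and the result does not move

decoded: {"geo": {"signature": 0x00, "id": 0}, "email": "beta", "rating": -0.5, "score": 1.5, "version": -2, "locale": null, "seq": 100}
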